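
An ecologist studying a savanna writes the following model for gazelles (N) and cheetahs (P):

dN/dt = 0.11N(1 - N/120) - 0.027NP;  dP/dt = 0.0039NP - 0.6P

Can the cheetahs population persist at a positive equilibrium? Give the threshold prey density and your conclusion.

The predator equation gives dP/dt > 0 only when N > 0.6/0.0039 = 154.
Without the predator, N → K = 120. Since 120 < 154, the predator cannot invade.

Threshold N = 154; K < 154, so no, the predator goes extinct.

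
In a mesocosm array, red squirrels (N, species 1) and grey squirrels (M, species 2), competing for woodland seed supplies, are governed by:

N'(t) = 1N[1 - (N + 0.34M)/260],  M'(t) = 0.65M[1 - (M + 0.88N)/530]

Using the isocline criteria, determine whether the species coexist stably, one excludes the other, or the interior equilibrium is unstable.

Compare the nullcline intercepts: K1/α12 = 260/0.34 = 765 > K2 = 530; K2/α21 = 530/0.88 = 602 > K1 = 260.
Since both inequalities hold, each species can invade when rare, so the interior equilibrium is stable.

stable coexistence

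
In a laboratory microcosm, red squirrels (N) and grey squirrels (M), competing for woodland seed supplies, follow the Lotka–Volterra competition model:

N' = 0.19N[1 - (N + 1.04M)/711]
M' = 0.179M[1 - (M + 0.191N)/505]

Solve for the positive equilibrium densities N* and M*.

Setting both brackets to zero gives the nullclines N + 1.04M = 711 and 0.191N + M = 505.
Substituting M = 505 - 0.191N into the first: N(1 - 1.04·0.191) = 711 - 1.04·505.
So N* = 186/0.801 = 232, and then M* = 505 - 0.191·232 = 461.

N* ≈ 232, M* ≈ 461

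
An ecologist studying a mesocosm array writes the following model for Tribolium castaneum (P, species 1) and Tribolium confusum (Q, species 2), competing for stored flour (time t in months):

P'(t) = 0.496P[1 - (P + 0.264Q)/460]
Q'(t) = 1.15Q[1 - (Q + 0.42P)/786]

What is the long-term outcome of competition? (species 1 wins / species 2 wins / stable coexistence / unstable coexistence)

Compare the nullcline intercepts: K1/α12 = 460/0.264 = 1740 > K2 = 786; K2/α21 = 786/0.42 = 1870 > K1 = 460.
Since both inequalities hold, each species can invade when rare, so the interior equilibrium is stable.

stable coexistence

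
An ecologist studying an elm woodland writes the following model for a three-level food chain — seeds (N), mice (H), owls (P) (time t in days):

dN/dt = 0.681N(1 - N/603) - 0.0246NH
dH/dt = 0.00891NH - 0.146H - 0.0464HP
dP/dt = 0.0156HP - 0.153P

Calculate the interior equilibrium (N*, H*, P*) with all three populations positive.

N* ≈ 389, H* ≈ 9.81, P* ≈ 71.6

From dP/dt = 0: 0.0156H* = 0.153, so H* = 9.81.
From dN/dt = 0: 0.681(1 - N*/603) = 0.0246·9.81, giving N* = 603·(1 - 0.354) = 389.
From dH/dt = 0: 0.00891·389 - 0.146 = 0.0464P*, so P* = 3.32/0.0464 = 71.6.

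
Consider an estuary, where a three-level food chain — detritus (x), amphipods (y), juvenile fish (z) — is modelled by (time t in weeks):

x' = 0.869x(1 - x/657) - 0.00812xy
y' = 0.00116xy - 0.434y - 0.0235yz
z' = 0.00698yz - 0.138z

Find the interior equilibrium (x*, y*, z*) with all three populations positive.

x* ≈ 536, y* ≈ 19.8, z* ≈ 7.97

From dz/dt = 0: 0.00698y* = 0.138, so y* = 19.8.
From dx/dt = 0: 0.869(1 - x*/657) = 0.00812·19.8, giving x* = 657·(1 - 0.185) = 536.
From dy/dt = 0: 0.00116·536 - 0.434 = 0.0235z*, so z* = 0.187/0.0235 = 7.97.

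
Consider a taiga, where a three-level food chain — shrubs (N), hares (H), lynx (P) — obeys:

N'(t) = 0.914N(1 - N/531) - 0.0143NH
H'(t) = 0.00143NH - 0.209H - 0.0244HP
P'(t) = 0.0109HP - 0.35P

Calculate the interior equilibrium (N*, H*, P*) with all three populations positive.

N* ≈ 264, H* ≈ 32.1, P* ≈ 6.92

From dP/dt = 0: 0.0109H* = 0.35, so H* = 32.1.
From dN/dt = 0: 0.914(1 - N*/531) = 0.0143·32.1, giving N* = 531·(1 - 0.502) = 264.
From dH/dt = 0: 0.00143·264 - 0.209 = 0.0244P*, so P* = 0.169/0.0244 = 6.92.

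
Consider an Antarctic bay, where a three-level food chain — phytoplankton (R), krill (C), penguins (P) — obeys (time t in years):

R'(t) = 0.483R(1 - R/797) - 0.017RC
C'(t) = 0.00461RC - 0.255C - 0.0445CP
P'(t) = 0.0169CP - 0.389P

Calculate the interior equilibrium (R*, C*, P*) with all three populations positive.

R* ≈ 151, C* ≈ 23, P* ≈ 9.94

From dP/dt = 0: 0.0169C* = 0.389, so C* = 23.
From dR/dt = 0: 0.483(1 - R*/797) = 0.017·23, giving R* = 797·(1 - 0.81) = 151.
From dC/dt = 0: 0.00461·151 - 0.255 = 0.0445P*, so P* = 0.443/0.0445 = 9.94.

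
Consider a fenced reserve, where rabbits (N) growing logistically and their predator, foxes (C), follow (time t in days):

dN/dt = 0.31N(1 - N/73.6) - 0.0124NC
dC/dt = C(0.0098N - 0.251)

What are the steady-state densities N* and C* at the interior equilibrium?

From dC/dt = 0 with C > 0: 0.0098N* = 0.251, so N* = 25.6.
Substitute into dN/dt = 0: 0.31(1 - 25.6/73.6) = 0.0124C*.
The bracket is 0.652, giving C* = 0.202/0.0124 = 16.3.

N* ≈ 25.6, C* ≈ 16.3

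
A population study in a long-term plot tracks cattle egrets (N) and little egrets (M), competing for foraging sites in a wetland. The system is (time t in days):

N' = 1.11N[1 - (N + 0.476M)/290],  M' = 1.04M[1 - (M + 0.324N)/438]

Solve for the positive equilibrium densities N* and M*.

N* ≈ 96.4, M* ≈ 407

Setting both brackets to zero gives the nullclines N + 0.476M = 290 and 0.324N + M = 438.
Substituting M = 438 - 0.324N into the first: N(1 - 0.476·0.324) = 290 - 0.476·438.
So N* = 81.5/0.846 = 96.4, and then M* = 438 - 0.324·96.4 = 407.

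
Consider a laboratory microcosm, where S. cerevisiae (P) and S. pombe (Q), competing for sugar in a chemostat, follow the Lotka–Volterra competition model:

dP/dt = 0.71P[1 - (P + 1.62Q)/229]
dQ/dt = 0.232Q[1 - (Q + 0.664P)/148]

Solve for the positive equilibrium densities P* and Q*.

P* ≈ 142, Q* ≈ 53.6

Setting both brackets to zero gives the nullclines P + 1.62Q = 229 and 0.664P + Q = 148.
Substituting Q = 148 - 0.664P into the first: P(1 - 1.62·0.664) = 229 - 1.62·148.
So P* = -10.8/-0.0757 = 142, and then Q* = 148 - 0.664·142 = 53.6.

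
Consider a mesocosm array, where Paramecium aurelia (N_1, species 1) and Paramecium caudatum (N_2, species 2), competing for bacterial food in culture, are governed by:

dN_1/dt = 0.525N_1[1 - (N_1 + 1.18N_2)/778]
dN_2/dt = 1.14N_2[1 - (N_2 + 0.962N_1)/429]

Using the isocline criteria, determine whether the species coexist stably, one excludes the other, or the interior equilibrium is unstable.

Compare the nullcline intercepts: K1/α12 = 778/1.18 = 659 > K2 = 429; K2/α21 = 429/0.962 = 446 < K1 = 778.
Since the inequalities point opposite ways, species 1 can invade but species 2 cannot.

species 1 excludes species 2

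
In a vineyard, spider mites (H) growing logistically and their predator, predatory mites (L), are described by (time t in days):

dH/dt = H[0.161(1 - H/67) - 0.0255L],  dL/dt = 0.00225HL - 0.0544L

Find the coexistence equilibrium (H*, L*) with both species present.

From dL/dt = 0 with L > 0: 0.00225H* = 0.0544, so H* = 24.2.
Substitute into dH/dt = 0: 0.161(1 - 24.2/67) = 0.0255L*.
The bracket is 0.639, giving L* = 0.103/0.0255 = 4.04.

H* ≈ 24.2, L* ≈ 4.04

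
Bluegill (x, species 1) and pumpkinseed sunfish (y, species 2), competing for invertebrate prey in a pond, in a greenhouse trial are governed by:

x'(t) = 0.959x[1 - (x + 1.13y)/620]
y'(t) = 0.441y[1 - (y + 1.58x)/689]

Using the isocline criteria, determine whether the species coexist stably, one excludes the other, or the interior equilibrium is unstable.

Compare the nullcline intercepts: K1/α12 = 620/1.13 = 549 < K2 = 689; K2/α21 = 689/1.58 = 436 < K1 = 620.
Since both are reversed, neither can invade when rare; the interior point is a saddle.

unstable coexistence (outcome depends on initial conditions)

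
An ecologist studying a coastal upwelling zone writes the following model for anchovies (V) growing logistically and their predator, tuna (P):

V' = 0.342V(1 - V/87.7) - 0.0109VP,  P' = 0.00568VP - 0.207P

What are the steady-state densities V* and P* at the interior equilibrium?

V* ≈ 36.4, P* ≈ 18.3

From dP/dt = 0 with P > 0: 0.00568V* = 0.207, so V* = 36.4.
Substitute into dV/dt = 0: 0.342(1 - 36.4/87.7) = 0.0109P*.
The bracket is 0.584, giving P* = 0.2/0.0109 = 18.3.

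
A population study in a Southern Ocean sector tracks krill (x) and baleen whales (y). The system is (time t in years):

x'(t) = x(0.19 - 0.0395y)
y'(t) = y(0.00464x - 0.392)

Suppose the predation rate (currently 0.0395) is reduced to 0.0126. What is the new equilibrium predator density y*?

At the interior fixed point, setting dx/dt = 0 with x > 0 fixes y* = (prey growth rate)/(xy coefficient) — independent of the other coefficients.
With the change, y* = 0.19/0.0126 = 15.1; it rises from 4.81.

y* ≈ 15.1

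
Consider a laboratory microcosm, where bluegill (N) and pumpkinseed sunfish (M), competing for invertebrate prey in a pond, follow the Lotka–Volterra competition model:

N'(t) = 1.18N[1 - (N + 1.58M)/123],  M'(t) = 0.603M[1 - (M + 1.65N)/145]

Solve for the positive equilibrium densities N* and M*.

N* ≈ 66, M* ≈ 36.1

Setting both brackets to zero gives the nullclines N + 1.58M = 123 and 1.65N + M = 145.
Substituting M = 145 - 1.65N into the first: N(1 - 1.58·1.65) = 123 - 1.58·145.
So N* = -106/-1.61 = 66, and then M* = 145 - 1.65·66 = 36.1.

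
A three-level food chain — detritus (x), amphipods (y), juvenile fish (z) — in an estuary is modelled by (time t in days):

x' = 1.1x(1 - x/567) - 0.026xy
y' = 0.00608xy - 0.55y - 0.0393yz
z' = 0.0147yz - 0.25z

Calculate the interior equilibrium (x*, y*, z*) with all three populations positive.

x* ≈ 339, y* ≈ 17, z* ≈ 38.5

From dz/dt = 0: 0.0147y* = 0.25, so y* = 17.
From dx/dt = 0: 1.1(1 - x*/567) = 0.026·17, giving x* = 567·(1 - 0.402) = 339.
From dy/dt = 0: 0.00608·339 - 0.55 = 0.0393z*, so z* = 1.51/0.0393 = 38.5.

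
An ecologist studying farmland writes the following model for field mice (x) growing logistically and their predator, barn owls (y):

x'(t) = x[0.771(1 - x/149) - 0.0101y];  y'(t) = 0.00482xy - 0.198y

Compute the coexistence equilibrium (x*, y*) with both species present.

From dy/dt = 0 with y > 0: 0.00482x* = 0.198, so x* = 41.1.
Substitute into dx/dt = 0: 0.771(1 - 41.1/149) = 0.0101y*.
The bracket is 0.724, giving y* = 0.558/0.0101 = 55.3.

x* ≈ 41.1, y* ≈ 55.3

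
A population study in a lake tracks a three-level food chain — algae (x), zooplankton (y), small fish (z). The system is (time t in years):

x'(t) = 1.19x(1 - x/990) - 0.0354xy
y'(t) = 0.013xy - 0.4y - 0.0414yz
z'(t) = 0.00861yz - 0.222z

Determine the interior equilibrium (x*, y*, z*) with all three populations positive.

x* ≈ 231, y* ≈ 25.8, z* ≈ 62.8

From dz/dt = 0: 0.00861y* = 0.222, so y* = 25.8.
From dx/dt = 0: 1.19(1 - x*/990) = 0.0354·25.8, giving x* = 990·(1 - 0.767) = 231.
From dy/dt = 0: 0.013·231 - 0.4 = 0.0414z*, so z* = 2.6/0.0414 = 62.8.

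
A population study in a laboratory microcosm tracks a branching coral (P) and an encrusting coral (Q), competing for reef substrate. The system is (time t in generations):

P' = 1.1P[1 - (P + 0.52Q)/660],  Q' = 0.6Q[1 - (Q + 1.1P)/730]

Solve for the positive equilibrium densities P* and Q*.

Setting both brackets to zero gives the nullclines P + 0.52Q = 660 and 1.1P + Q = 730.
Substituting Q = 730 - 1.1P into the first: P(1 - 0.52·1.1) = 660 - 0.52·730.
So P* = 280/0.428 = 655, and then Q* = 730 - 1.1·655 = 9.35.

P* ≈ 655, Q* ≈ 9.35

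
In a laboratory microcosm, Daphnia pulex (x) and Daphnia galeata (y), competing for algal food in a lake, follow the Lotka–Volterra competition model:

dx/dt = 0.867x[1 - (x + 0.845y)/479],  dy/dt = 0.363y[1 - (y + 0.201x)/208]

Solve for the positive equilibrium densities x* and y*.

Setting both brackets to zero gives the nullclines x + 0.845y = 479 and 0.201x + y = 208.
Substituting y = 208 - 0.201x into the first: x(1 - 0.845·0.201) = 479 - 0.845·208.
So x* = 303/0.83 = 365, and then y* = 208 - 0.201·365 = 135.

x* ≈ 365, y* ≈ 135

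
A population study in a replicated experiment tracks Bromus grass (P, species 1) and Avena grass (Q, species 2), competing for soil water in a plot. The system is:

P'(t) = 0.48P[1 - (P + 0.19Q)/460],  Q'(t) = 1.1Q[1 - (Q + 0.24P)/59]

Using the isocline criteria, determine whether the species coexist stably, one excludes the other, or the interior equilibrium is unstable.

Compare the nullcline intercepts: K1/α12 = 460/0.19 = 2420 > K2 = 59; K2/α21 = 59/0.24 = 246 < K1 = 460.
Since the inequalities point opposite ways, species 1 can invade but species 2 cannot.

species 1 excludes species 2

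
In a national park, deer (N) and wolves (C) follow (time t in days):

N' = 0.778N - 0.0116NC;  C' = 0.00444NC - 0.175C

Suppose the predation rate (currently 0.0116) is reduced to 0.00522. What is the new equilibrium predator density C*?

At the interior fixed point, setting dN/dt = 0 with N > 0 fixes C* = (prey growth rate)/(NC coefficient) — independent of the other coefficients.
With the change, C* = 0.778/0.00522 = 149; it rises from 67.1.

C* ≈ 149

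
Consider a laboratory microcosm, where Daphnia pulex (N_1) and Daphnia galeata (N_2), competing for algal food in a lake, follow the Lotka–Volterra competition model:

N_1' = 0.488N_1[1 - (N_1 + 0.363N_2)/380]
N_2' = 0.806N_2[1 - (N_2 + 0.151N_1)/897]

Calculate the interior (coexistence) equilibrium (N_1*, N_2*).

Setting both brackets to zero gives the nullclines N_1 + 0.363N_2 = 380 and 0.151N_1 + N_2 = 897.
Substituting N_2 = 897 - 0.151N_1 into the first: N_1(1 - 0.363·0.151) = 380 - 0.363·897.
So N_1* = 54.4/0.945 = 57.5, and then N_2* = 897 - 0.151·57.5 = 888.

N_1* ≈ 57.5, N_2* ≈ 888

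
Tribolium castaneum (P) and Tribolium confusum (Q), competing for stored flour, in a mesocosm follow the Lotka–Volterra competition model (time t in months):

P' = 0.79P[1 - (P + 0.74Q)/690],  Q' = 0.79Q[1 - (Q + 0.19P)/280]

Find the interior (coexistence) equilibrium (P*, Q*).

Setting both brackets to zero gives the nullclines P + 0.74Q = 690 and 0.19P + Q = 280.
Substituting Q = 280 - 0.19P into the first: P(1 - 0.74·0.19) = 690 - 0.74·280.
So P* = 483/0.859 = 562, and then Q* = 280 - 0.19·562 = 173.

P* ≈ 562, Q* ≈ 173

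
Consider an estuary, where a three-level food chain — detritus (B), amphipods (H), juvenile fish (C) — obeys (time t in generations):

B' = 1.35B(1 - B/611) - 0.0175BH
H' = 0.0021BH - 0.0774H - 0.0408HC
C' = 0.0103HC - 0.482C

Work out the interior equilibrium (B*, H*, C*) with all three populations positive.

From dC/dt = 0: 0.0103H* = 0.482, so H* = 46.8.
From dB/dt = 0: 1.35(1 - B*/611) = 0.0175·46.8, giving B* = 611·(1 - 0.607) = 240.
From dH/dt = 0: 0.0021·240 - 0.0774 = 0.0408C*, so C* = 0.427/0.0408 = 10.5.

B* ≈ 240, H* ≈ 46.8, C* ≈ 10.5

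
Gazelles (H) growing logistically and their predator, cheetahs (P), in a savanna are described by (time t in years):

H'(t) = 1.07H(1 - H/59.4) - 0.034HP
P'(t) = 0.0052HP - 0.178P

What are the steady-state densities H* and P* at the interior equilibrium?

H* ≈ 34.2, P* ≈ 13.3

From dP/dt = 0 with P > 0: 0.0052H* = 0.178, so H* = 34.2.
Substitute into dH/dt = 0: 1.07(1 - 34.2/59.4) = 0.034P*.
The bracket is 0.424, giving P* = 0.453/0.034 = 13.3.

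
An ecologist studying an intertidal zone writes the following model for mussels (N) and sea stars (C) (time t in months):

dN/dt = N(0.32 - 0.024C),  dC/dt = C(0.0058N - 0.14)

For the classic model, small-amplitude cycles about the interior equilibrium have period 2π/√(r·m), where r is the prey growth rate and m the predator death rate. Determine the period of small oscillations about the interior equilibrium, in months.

T ≈ 29.7 months

Here r = 0.32 and m = 0.14, so r·m = 0.0448.
ω = √0.0448 = 0.212 per month, hence T = 2π/ω ≈ 29.7 months.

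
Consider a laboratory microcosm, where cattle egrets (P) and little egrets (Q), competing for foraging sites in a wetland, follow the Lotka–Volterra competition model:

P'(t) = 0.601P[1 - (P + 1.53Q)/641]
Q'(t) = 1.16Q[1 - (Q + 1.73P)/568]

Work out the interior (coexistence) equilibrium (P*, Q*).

Setting both brackets to zero gives the nullclines P + 1.53Q = 641 and 1.73P + Q = 568.
Substituting Q = 568 - 1.73P into the first: P(1 - 1.53·1.73) = 641 - 1.53·568.
So P* = -228/-1.65 = 138, and then Q* = 568 - 1.73·138 = 328.

P* ≈ 138, Q* ≈ 328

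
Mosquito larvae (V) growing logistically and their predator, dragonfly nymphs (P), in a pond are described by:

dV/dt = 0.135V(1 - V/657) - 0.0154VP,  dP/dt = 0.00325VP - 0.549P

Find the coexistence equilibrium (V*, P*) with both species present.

V* ≈ 169, P* ≈ 6.51

From dP/dt = 0 with P > 0: 0.00325V* = 0.549, so V* = 169.
Substitute into dV/dt = 0: 0.135(1 - 169/657) = 0.0154P*.
The bracket is 0.743, giving P* = 0.1/0.0154 = 6.51.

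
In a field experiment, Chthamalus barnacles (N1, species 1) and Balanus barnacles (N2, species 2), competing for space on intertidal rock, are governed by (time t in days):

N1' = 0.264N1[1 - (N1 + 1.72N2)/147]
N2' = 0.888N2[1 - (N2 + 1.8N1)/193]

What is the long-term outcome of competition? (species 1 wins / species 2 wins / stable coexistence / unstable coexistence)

Compare the nullcline intercepts: K1/α12 = 147/1.72 = 85.5 < K2 = 193; K2/α21 = 193/1.8 = 107 < K1 = 147.
Since both are reversed, neither can invade when rare; the interior point is a saddle.

unstable coexistence (outcome depends on initial conditions)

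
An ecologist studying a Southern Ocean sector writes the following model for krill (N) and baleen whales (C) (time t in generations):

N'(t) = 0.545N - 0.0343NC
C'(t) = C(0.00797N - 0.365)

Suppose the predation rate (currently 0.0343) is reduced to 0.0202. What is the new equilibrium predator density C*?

At the interior fixed point, setting dN/dt = 0 with N > 0 fixes C* = (prey growth rate)/(NC coefficient) — independent of the other coefficients.
With the change, C* = 0.545/0.0202 = 27; it rises from 15.9.

C* ≈ 27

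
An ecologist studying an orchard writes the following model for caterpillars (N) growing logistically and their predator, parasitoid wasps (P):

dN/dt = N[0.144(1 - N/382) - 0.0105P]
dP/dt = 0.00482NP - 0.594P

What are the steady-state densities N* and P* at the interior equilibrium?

From dP/dt = 0 with P > 0: 0.00482N* = 0.594, so N* = 123.
Substitute into dN/dt = 0: 0.144(1 - 123/382) = 0.0105P*.
The bracket is 0.677, giving P* = 0.0975/0.0105 = 9.29.

N* ≈ 123, P* ≈ 9.29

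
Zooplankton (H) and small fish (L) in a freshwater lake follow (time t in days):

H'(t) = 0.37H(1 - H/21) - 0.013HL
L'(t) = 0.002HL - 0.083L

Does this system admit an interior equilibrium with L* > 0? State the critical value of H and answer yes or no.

Threshold H = 41.5; K < 41.5, so no, the predator goes extinct.

The predator equation gives dL/dt > 0 only when H > 0.083/0.002 = 41.5.
Without the predator, H → K = 21. Since 21 < 41.5, the predator cannot invade.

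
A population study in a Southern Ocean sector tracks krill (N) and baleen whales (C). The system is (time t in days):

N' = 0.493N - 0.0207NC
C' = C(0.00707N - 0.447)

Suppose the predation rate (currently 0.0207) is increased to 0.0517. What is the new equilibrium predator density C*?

C* ≈ 9.54

At the interior fixed point, setting dN/dt = 0 with N > 0 fixes C* = (prey growth rate)/(NC coefficient) — independent of the other coefficients.
With the change, C* = 0.493/0.0517 = 9.54; it falls from 23.8.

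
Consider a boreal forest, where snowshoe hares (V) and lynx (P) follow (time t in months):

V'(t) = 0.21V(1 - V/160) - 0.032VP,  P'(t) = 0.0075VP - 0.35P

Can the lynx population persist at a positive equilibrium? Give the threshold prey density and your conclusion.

Threshold V = 46.7; K > 46.7, so yes, the predator persists.

The predator equation gives dP/dt > 0 only when V > 0.35/0.0075 = 46.7.
Without the predator, V → K = 160. Since 160 > 46.7, the predator can invade and persist.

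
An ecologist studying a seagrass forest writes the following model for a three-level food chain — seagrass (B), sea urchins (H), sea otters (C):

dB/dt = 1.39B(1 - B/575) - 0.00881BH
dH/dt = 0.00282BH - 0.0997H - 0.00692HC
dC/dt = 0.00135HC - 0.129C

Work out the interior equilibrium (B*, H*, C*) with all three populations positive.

From dC/dt = 0: 0.00135H* = 0.129, so H* = 95.6.
From dB/dt = 0: 1.39(1 - B*/575) = 0.00881·95.6, giving B* = 575·(1 - 0.606) = 227.
From dH/dt = 0: 0.00282·227 - 0.0997 = 0.00692C*, so C* = 0.54/0.00692 = 78.

B* ≈ 227, H* ≈ 95.6, C* ≈ 78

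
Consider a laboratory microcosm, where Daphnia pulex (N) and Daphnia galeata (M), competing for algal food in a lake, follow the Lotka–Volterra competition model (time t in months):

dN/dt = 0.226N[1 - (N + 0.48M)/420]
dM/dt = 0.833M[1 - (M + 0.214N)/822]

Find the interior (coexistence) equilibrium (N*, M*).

N* ≈ 28.4, M* ≈ 816

Setting both brackets to zero gives the nullclines N + 0.48M = 420 and 0.214N + M = 822.
Substituting M = 822 - 0.214N into the first: N(1 - 0.48·0.214) = 420 - 0.48·822.
So N* = 25.4/0.897 = 28.4, and then M* = 822 - 0.214·28.4 = 816.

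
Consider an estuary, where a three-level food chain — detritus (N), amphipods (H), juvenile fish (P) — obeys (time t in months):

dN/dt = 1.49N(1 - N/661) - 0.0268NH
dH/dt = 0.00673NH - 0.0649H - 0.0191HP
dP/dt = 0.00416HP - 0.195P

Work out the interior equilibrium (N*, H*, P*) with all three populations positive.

From dP/dt = 0: 0.00416H* = 0.195, so H* = 46.9.
From dN/dt = 0: 1.49(1 - N*/661) = 0.0268·46.9, giving N* = 661·(1 - 0.843) = 104.
From dH/dt = 0: 0.00673·104 - 0.0649 = 0.0191P*, so P* = 0.633/0.0191 = 33.1.

N* ≈ 104, H* ≈ 46.9, P* ≈ 33.1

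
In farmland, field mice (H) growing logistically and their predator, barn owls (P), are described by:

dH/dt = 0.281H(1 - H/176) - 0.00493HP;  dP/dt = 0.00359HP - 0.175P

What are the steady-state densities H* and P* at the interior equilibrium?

H* ≈ 48.7, P* ≈ 41.2

From dP/dt = 0 with P > 0: 0.00359H* = 0.175, so H* = 48.7.
Substitute into dH/dt = 0: 0.281(1 - 48.7/176) = 0.00493P*.
The bracket is 0.723, giving P* = 0.203/0.00493 = 41.2.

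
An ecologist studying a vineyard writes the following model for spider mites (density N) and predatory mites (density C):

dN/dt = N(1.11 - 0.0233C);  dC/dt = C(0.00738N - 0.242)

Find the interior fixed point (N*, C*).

N* ≈ 32.8, C* ≈ 47.6

Set dC/dt = 0 with C > 0: 0.00738N - 0.242 = 0, so N* = 0.242/0.00738 = 32.8.
Set dN/dt = 0 with N > 0: 1.11 - 0.0233C = 0, so C* = 1.11/0.0233 = 47.6.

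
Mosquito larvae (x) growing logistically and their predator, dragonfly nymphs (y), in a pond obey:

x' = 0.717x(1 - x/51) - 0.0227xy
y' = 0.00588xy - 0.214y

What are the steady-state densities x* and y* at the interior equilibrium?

x* ≈ 36.4, y* ≈ 9.05

From dy/dt = 0 with y > 0: 0.00588x* = 0.214, so x* = 36.4.
Substitute into dx/dt = 0: 0.717(1 - 36.4/51) = 0.0227y*.
The bracket is 0.286, giving y* = 0.205/0.0227 = 9.05.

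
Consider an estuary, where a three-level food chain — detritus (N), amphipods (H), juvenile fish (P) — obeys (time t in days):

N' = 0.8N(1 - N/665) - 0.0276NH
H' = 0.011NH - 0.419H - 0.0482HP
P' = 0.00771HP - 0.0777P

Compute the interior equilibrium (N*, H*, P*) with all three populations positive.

N* ≈ 434, H* ≈ 10.1, P* ≈ 90.3

From dP/dt = 0: 0.00771H* = 0.0777, so H* = 10.1.
From dN/dt = 0: 0.8(1 - N*/665) = 0.0276·10.1, giving N* = 665·(1 - 0.348) = 434.
From dH/dt = 0: 0.011·434 - 0.419 = 0.0482P*, so P* = 4.35/0.0482 = 90.3.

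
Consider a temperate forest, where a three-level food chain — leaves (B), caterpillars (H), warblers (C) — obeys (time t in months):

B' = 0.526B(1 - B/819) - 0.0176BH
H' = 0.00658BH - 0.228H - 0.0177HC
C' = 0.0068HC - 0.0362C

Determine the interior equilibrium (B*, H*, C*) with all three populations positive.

From dC/dt = 0: 0.0068H* = 0.0362, so H* = 5.32.
From dB/dt = 0: 0.526(1 - B*/819) = 0.0176·5.32, giving B* = 819·(1 - 0.178) = 673.
From dH/dt = 0: 0.00658·673 - 0.228 = 0.0177C*, so C* = 4.2/0.0177 = 237.

B* ≈ 673, H* ≈ 5.32, C* ≈ 237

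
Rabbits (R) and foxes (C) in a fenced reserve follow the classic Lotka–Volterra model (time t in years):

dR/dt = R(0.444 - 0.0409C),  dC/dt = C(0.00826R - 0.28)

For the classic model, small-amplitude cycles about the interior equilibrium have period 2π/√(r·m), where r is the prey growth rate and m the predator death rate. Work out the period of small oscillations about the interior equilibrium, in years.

Here r = 0.444 and m = 0.28, so r·m = 0.124.
ω = √0.124 = 0.353 per year, hence T = 2π/ω ≈ 17.8 years.

T ≈ 17.8 years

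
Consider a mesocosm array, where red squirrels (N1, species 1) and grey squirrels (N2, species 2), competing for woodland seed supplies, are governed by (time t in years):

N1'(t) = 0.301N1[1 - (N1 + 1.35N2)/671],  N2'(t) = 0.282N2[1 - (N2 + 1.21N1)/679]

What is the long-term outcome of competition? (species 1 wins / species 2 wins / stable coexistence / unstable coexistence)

unstable coexistence (outcome depends on initial conditions)

Compare the nullcline intercepts: K1/α12 = 671/1.35 = 497 < K2 = 679; K2/α21 = 679/1.21 = 561 < K1 = 671.
Since both are reversed, neither can invade when rare; the interior point is a saddle.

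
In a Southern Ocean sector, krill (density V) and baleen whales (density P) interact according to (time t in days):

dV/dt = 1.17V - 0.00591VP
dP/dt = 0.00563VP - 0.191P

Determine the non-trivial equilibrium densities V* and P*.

V* ≈ 33.9, P* ≈ 198

Set dP/dt = 0 with P > 0: 0.00563V - 0.191 = 0, so V* = 0.191/0.00563 = 33.9.
Set dV/dt = 0 with V > 0: 1.17 - 0.00591P = 0, so P* = 1.17/0.00591 = 198.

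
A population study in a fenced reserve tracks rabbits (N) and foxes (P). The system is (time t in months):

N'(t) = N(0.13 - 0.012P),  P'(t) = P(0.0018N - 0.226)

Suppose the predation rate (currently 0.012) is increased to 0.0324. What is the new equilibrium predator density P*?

At the interior fixed point, setting dN/dt = 0 with N > 0 fixes P* = (prey growth rate)/(NP coefficient) — independent of the other coefficients.
With the change, P* = 0.13/0.0324 = 4.01; it falls from 10.8.

P* ≈ 4.01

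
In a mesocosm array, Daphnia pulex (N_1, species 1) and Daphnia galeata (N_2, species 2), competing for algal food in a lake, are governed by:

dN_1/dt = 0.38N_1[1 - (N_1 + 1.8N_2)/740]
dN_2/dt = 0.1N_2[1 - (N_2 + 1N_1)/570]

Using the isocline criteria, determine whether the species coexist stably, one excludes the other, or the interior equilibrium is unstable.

unstable coexistence (outcome depends on initial conditions)

Compare the nullcline intercepts: K1/α12 = 740/1.8 = 411 < K2 = 570; K2/α21 = 570/1 = 570 < K1 = 740.
Since both are reversed, neither can invade when rare; the interior point is a saddle.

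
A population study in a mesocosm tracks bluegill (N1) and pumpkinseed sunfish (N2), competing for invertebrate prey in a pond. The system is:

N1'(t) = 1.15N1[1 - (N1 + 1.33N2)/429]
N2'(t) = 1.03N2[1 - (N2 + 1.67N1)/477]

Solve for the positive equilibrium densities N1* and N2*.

N1* ≈ 168, N2* ≈ 196

Setting both brackets to zero gives the nullclines N1 + 1.33N2 = 429 and 1.67N1 + N2 = 477.
Substituting N2 = 477 - 1.67N1 into the first: N1(1 - 1.33·1.67) = 429 - 1.33·477.
So N1* = -205/-1.22 = 168, and then N2* = 477 - 1.67·168 = 196.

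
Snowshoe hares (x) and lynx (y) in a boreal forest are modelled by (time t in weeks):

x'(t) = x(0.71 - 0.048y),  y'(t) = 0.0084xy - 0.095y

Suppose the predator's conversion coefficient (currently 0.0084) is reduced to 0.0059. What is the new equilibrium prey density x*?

At the interior fixed point, setting dy/dt = 0 with y > 0 fixes x* = (predator death rate)/(xy coefficient) — independent of the other coefficients.
With the change, x* = 0.095/0.0059 = 16.1; it rises from 11.3.

x* ≈ 16.1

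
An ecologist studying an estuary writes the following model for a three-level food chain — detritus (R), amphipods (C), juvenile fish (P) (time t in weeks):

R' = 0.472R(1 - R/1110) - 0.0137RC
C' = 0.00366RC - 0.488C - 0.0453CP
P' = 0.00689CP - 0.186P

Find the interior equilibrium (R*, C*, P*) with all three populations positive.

R* ≈ 240, C* ≈ 27, P* ≈ 8.64

From dP/dt = 0: 0.00689C* = 0.186, so C* = 27.
From dR/dt = 0: 0.472(1 - R*/1110) = 0.0137·27, giving R* = 1110·(1 - 0.784) = 240.
From dC/dt = 0: 0.00366·240 - 0.488 = 0.0453P*, so P* = 0.391/0.0453 = 8.64.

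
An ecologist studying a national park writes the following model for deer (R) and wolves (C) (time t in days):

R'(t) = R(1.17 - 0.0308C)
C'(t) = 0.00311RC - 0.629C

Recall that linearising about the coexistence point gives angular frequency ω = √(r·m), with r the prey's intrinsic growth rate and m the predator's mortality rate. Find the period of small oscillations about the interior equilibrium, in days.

Here r = 1.17 and m = 0.629, so r·m = 0.736.
ω = √0.736 = 0.858 per day, hence T = 2π/ω ≈ 7.32 days.

T ≈ 7.32 days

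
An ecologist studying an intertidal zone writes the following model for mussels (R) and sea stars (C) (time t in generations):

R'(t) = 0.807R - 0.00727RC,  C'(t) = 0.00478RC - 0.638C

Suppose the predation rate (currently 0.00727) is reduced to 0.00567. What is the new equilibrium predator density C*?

At the interior fixed point, setting dR/dt = 0 with R > 0 fixes C* = (prey growth rate)/(RC coefficient) — independent of the other coefficients.
With the change, C* = 0.807/0.00567 = 142; it rises from 111.

C* ≈ 142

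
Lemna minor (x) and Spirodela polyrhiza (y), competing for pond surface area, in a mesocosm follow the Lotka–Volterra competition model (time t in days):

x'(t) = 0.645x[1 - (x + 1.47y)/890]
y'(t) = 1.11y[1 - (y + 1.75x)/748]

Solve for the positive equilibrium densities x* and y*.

x* ≈ 133, y* ≈ 515

Setting both brackets to zero gives the nullclines x + 1.47y = 890 and 1.75x + y = 748.
Substituting y = 748 - 1.75x into the first: x(1 - 1.47·1.75) = 890 - 1.47·748.
So x* = -210/-1.57 = 133, and then y* = 748 - 1.75·133 = 515.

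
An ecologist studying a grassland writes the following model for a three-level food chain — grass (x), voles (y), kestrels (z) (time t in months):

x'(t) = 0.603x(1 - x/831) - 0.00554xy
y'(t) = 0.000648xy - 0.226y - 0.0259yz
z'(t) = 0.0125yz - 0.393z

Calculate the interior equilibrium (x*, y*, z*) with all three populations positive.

From dz/dt = 0: 0.0125y* = 0.393, so y* = 31.4.
From dx/dt = 0: 0.603(1 - x*/831) = 0.00554·31.4, giving x* = 831·(1 - 0.289) = 591.
From dy/dt = 0: 0.000648·591 - 0.226 = 0.0259z*, so z* = 0.157/0.0259 = 6.06.

x* ≈ 591, y* ≈ 31.4, z* ≈ 6.06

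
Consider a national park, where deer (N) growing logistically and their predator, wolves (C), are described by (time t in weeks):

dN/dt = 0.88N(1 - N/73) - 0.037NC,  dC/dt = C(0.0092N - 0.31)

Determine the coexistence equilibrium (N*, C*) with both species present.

From dC/dt = 0 with C > 0: 0.0092N* = 0.31, so N* = 33.7.
Substitute into dN/dt = 0: 0.88(1 - 33.7/73) = 0.037C*.
The bracket is 0.538, giving C* = 0.474/0.037 = 12.8.

N* ≈ 33.7, C* ≈ 12.8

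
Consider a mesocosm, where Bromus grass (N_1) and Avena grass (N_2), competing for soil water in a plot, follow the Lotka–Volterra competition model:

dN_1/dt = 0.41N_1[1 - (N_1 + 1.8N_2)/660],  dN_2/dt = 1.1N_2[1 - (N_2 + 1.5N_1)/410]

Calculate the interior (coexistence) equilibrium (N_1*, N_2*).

Setting both brackets to zero gives the nullclines N_1 + 1.8N_2 = 660 and 1.5N_1 + N_2 = 410.
Substituting N_2 = 410 - 1.5N_1 into the first: N_1(1 - 1.8·1.5) = 660 - 1.8·410.
So N_1* = -78/-1.7 = 45.9, and then N_2* = 410 - 1.5·45.9 = 341.

N_1* ≈ 45.9, N_2* ≈ 341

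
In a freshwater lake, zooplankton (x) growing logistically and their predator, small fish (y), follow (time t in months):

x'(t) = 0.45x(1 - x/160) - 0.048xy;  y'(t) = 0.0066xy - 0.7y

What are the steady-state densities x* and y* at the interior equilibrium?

x* ≈ 106, y* ≈ 3.16

From dy/dt = 0 with y > 0: 0.0066x* = 0.7, so x* = 106.
Substitute into dx/dt = 0: 0.45(1 - 106/160) = 0.048y*.
The bracket is 0.337, giving y* = 0.152/0.048 = 3.16.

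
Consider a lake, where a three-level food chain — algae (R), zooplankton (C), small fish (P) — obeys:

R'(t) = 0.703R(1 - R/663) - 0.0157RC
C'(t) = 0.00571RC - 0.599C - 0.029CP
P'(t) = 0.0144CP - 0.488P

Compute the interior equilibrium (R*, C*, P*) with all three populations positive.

From dP/dt = 0: 0.0144C* = 0.488, so C* = 33.9.
From dR/dt = 0: 0.703(1 - R*/663) = 0.0157·33.9, giving R* = 663·(1 - 0.757) = 161.
From dC/dt = 0: 0.00571·161 - 0.599 = 0.029P*, so P* = 0.322/0.029 = 11.1.

R* ≈ 161, C* ≈ 33.9, P* ≈ 11.1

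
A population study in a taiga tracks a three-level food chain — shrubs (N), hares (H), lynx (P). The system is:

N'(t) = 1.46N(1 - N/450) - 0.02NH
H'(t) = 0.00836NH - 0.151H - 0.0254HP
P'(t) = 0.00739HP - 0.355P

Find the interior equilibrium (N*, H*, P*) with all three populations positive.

N* ≈ 154, H* ≈ 48, P* ≈ 44.7

From dP/dt = 0: 0.00739H* = 0.355, so H* = 48.
From dN/dt = 0: 1.46(1 - N*/450) = 0.02·48, giving N* = 450·(1 - 0.658) = 154.
From dH/dt = 0: 0.00836·154 - 0.151 = 0.0254P*, so P* = 1.14/0.0254 = 44.7.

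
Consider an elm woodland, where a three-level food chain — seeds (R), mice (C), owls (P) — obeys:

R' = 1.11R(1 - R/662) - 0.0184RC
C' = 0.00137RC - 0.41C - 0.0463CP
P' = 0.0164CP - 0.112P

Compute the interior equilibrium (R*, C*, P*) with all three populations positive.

R* ≈ 587, C* ≈ 6.83, P* ≈ 8.52

From dP/dt = 0: 0.0164C* = 0.112, so C* = 6.83.
From dR/dt = 0: 1.11(1 - R*/662) = 0.0184·6.83, giving R* = 662·(1 - 0.113) = 587.
From dC/dt = 0: 0.00137·587 - 0.41 = 0.0463P*, so P* = 0.394/0.0463 = 8.52.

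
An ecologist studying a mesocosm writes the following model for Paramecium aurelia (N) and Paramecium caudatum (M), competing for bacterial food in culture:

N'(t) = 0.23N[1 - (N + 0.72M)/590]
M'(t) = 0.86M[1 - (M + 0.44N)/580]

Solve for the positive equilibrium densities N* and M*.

Setting both brackets to zero gives the nullclines N + 0.72M = 590 and 0.44N + M = 580.
Substituting M = 580 - 0.44N into the first: N(1 - 0.72·0.44) = 590 - 0.72·580.
So N* = 172/0.683 = 252, and then M* = 580 - 0.44·252 = 469.

N* ≈ 252, M* ≈ 469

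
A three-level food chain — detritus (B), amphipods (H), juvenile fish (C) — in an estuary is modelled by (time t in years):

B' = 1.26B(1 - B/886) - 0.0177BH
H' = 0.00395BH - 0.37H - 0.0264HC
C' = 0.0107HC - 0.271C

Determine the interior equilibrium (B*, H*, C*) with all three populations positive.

B* ≈ 571, H* ≈ 25.3, C* ≈ 71.4

From dC/dt = 0: 0.0107H* = 0.271, so H* = 25.3.
From dB/dt = 0: 1.26(1 - B*/886) = 0.0177·25.3, giving B* = 886·(1 - 0.356) = 571.
From dH/dt = 0: 0.00395·571 - 0.37 = 0.0264C*, so C* = 1.88/0.0264 = 71.4.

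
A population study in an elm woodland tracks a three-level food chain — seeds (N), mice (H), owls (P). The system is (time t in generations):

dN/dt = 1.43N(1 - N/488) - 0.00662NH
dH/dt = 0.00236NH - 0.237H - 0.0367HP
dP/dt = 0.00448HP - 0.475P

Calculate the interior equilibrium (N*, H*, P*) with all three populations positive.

From dP/dt = 0: 0.00448H* = 0.475, so H* = 106.
From dN/dt = 0: 1.43(1 - N*/488) = 0.00662·106, giving N* = 488·(1 - 0.491) = 248.
From dH/dt = 0: 0.00236·248 - 0.237 = 0.0367P*, so P* = 0.349/0.0367 = 9.52.

N* ≈ 248, H* ≈ 106, P* ≈ 9.52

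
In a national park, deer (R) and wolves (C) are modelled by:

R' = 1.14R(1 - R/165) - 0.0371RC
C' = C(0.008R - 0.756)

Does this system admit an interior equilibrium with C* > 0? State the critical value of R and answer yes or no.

The predator equation gives dC/dt > 0 only when R > 0.756/0.008 = 94.5.
Without the predator, R → K = 165. Since 165 > 94.5, the predator can invade and persist.

Threshold R = 94.5; K > 94.5, so yes, the predator persists.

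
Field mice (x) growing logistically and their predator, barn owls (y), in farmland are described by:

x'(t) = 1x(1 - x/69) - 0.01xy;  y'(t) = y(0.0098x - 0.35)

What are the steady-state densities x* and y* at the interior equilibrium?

From dy/dt = 0 with y > 0: 0.0098x* = 0.35, so x* = 35.7.
Substitute into dx/dt = 0: 1(1 - 35.7/69) = 0.01y*.
The bracket is 0.482, giving y* = 0.482/0.01 = 48.2.

x* ≈ 35.7, y* ≈ 48.2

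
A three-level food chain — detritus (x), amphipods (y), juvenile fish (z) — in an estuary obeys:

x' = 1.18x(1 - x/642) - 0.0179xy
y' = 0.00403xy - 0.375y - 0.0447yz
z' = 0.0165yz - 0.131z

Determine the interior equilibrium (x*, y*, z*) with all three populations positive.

From dz/dt = 0: 0.0165y* = 0.131, so y* = 7.94.
From dx/dt = 0: 1.18(1 - x*/642) = 0.0179·7.94, giving x* = 642·(1 - 0.12) = 565.
From dy/dt = 0: 0.00403·565 - 0.375 = 0.0447z*, so z* = 1.9/0.0447 = 42.5.

x* ≈ 565, y* ≈ 7.94, z* ≈ 42.5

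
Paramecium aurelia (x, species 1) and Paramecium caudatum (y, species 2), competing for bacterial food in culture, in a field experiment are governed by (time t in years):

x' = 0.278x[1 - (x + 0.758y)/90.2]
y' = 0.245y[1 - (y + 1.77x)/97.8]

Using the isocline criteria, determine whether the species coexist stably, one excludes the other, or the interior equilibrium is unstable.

Compare the nullcline intercepts: K1/α12 = 90.2/0.758 = 119 > K2 = 97.8; K2/α21 = 97.8/1.77 = 55.3 < K1 = 90.2.
Since the inequalities point opposite ways, species 1 can invade but species 2 cannot.

species 1 excludes species 2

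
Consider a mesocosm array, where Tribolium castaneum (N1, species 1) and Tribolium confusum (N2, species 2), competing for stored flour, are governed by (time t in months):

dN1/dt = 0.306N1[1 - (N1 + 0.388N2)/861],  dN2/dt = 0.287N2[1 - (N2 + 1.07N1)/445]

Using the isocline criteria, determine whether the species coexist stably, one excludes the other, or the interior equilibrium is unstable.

species 1 excludes species 2

Compare the nullcline intercepts: K1/α12 = 861/0.388 = 2220 > K2 = 445; K2/α21 = 445/1.07 = 416 < K1 = 861.
Since the inequalities point opposite ways, species 1 can invade but species 2 cannot.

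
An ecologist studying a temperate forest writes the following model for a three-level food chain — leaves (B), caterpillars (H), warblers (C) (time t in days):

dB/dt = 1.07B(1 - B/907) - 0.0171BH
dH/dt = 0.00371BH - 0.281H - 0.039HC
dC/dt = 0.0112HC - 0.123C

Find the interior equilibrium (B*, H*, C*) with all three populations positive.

From dC/dt = 0: 0.0112H* = 0.123, so H* = 11.
From dB/dt = 0: 1.07(1 - B*/907) = 0.0171·11, giving B* = 907·(1 - 0.176) = 748.
From dH/dt = 0: 0.00371·748 - 0.281 = 0.039C*, so C* = 2.49/0.039 = 63.9.

B* ≈ 748, H* ≈ 11, C* ≈ 63.9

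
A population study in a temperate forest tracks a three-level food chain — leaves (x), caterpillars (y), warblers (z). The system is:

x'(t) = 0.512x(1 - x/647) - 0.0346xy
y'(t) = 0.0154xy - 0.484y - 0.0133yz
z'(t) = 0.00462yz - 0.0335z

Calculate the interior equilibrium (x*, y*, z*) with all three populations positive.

From dz/dt = 0: 0.00462y* = 0.0335, so y* = 7.25.
From dx/dt = 0: 0.512(1 - x*/647) = 0.0346·7.25, giving x* = 647·(1 - 0.49) = 330.
From dy/dt = 0: 0.0154·330 - 0.484 = 0.0133z*, so z* = 4.6/0.0133 = 346.

x* ≈ 330, y* ≈ 7.25, z* ≈ 346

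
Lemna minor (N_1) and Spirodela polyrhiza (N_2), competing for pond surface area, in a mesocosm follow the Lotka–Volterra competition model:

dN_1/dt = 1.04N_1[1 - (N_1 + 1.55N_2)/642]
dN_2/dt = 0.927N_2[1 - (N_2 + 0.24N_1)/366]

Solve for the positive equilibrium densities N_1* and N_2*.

Setting both brackets to zero gives the nullclines N_1 + 1.55N_2 = 642 and 0.24N_1 + N_2 = 366.
Substituting N_2 = 366 - 0.24N_1 into the first: N_1(1 - 1.55·0.24) = 642 - 1.55·366.
So N_1* = 74.7/0.628 = 119, and then N_2* = 366 - 0.24·119 = 337.

N_1* ≈ 119, N_2* ≈ 337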